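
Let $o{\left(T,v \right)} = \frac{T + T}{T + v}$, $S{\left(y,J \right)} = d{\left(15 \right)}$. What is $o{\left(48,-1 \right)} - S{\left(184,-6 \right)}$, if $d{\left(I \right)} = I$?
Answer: $- \frac{609}{47} \approx -12.957$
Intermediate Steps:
$S{\left(y,J \right)} = 15$
$o{\left(T,v \right)} = \frac{2 T}{T + v}$
$o{\left(48,-1 \right)} - S{\left(184,-6 \right)} = 2 \cdot 48 \frac{1}{48 - 1} - 15 = 2 \cdot 48 \cdot \frac{1}{47} - 15 = \frac{96}{47} - 15 = - \frac{609}{47}$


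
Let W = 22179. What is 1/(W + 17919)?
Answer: 1/40098 ≈ 2.4939e-5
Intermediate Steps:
1/(W + 17919) = 1/(22179 + 17919) = 1/40098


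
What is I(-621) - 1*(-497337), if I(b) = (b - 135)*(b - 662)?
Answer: 1467285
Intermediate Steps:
I(b) = (-662 + b)*(-135 + b) (I(b) = (-135 + b)*(-662 + b) = (-662 + b)*(-135 + b))
I(-621) - 1*(-497337) = (89370 + (-621)² - 797*(-621)) - 1*(-497337) = (89370 + 385641 + 494937) + 497337 = 969948 + 497337 = 1467285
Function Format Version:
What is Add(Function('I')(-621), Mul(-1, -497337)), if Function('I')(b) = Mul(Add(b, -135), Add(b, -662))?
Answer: 1467285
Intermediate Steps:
Function('I')(b) = Mul(Add(-662, b), Add(-135, b)) (Function('I')(b) = Mul(Add(-135, b), Add(-662, b)) = Mul(Add(-662, b), Add(-135, b)))
Add(Function('I')(-621), Mul(-1, -497337)) = Add(Add(89370, Pow(-621, 2), Mul(-797, -621)), Mul(-1, -497337)) = Add(Add(89370, 385641, 494937), 497337) = Add(969948, 497337) = 1467285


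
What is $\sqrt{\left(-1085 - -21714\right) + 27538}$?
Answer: $7 \sqrt{983} \approx 219.47$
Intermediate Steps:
$\sqrt{\left(-1085 - -21714\right) + 27538} = \sqrt{\left(-1085 + 21714\right) + 27538} = \sqrt{20629 + 27538} = \sqrt{48167} = 7 \sqrt{983}$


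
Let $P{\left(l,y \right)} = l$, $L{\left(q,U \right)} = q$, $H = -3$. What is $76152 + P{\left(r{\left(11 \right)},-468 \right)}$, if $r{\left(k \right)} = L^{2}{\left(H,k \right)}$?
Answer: $76161$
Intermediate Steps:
$r{\left(k \right)} = 9$ ($r{\left(k \right)} = \left(-3\right)^{2} = 9$)
$76152 + P{\left(r{\left(11 \right)},-468 \right)} = 76152 + 9 = 76161$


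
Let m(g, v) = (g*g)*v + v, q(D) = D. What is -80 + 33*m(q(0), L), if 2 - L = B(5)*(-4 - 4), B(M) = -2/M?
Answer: -598/5 ≈ -119.60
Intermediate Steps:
L = -6/5 (L = 2 - (-2/5)*(-4 - 4) = 2 - (-2*⅕)*(-8) = 2 - (-2)*(-8)/5 = 2 - 1*16/5 = 2 - 16/5 = -6/5 ≈ -1.2000)
m(g, v) = v + v*g² (m(g, v) = g²*v + v = v*g² + v = v + v*g²)
-80 + 33*m(q(0), L) = -80 + 33*(-6*(1 + 0²)/5) = -80 + 33*(-6*(1 + 0)/5) = -80 + 33*(-6/5*1) = -80 + 33*(-6/5) = -80 - 198/5 = -598/5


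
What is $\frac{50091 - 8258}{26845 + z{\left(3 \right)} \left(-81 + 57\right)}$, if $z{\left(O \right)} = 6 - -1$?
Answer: $\frac{41833}{26677} \approx 1.5681$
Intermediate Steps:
$z{\left(O \right)} = 7$ ($z{\left(O \right)} = 6 + 1 = 7$)
$\frac{50091 - 8258}{26845 + z{\left(3 \right)} \left(-81 + 57\right)} = \frac{50091 - 8258}{26845 + 7 \left(-81 + 57\right)} = \frac{41833}{26845 + 7 \left(-24\right)} = \frac{41833}{26845 - 168} = \frac{41833}{26677}$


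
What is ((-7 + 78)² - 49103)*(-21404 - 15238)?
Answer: 1614519804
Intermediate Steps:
((-7 + 78)² - 49103)*(-21404 - 15238) = (71² - 49103)*(-36642) = (5041 - 49103)*(-36642) = -44062*(-36642) = 1614519804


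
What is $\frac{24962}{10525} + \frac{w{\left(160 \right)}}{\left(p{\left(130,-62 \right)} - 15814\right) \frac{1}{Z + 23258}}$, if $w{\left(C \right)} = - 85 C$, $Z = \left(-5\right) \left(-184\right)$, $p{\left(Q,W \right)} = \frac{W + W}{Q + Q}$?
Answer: $\frac{224980189263242}{10819079025} \approx 20795.0$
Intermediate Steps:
$p{\left(Q,W \right)} = \frac{W}{Q}$ ($p{\left(Q,W \right)} = \frac{2 W}{2 Q} = 2 W \frac{1}{2 Q} = \frac{W}{Q}$)
$Z = 920$
$\frac{24962}{10525} + \frac{w{\left(160 \right)}}{\left(p{\left(130,-62 \right)} - 15814\right) \frac{1}{Z + 23258}} = \frac{24962}{10525} + \frac{\left(-85\right) 160}{\left(- \frac{62}{130} - 15814\right) \frac{1}{920 + 23258}} = 24962 \cdot \frac{1}{10525} - \frac{13600}{\left(\left(-62\right) \frac{1}{130} - 15814\right) \frac{1}{24178}} = \frac{24962}{10525} - \frac{13600}{\left(- \frac{31}{65} - 15814\right) \frac{1}{24178}} = \frac{24962}{10525} - \frac{13600}{\left(- \frac{1027941}{65}\right) \frac{1}{24178}} = \frac{24962}{10525} - \frac{13600}{- \frac{1027941}{1571570}} = \frac{24962}{10525} - - \frac{21373352000}{1027941} = \frac{24962}{10525} + \frac{21373352000}{1027941} = \frac{224980189263242}{10819079025}$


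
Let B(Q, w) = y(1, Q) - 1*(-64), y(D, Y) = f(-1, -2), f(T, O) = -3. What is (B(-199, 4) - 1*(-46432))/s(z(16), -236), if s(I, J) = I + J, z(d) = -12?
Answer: -46493/248 ≈ -187.47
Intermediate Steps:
y(D, Y) = -3
B(Q, w) = 61 (B(Q, w) = -3 - 1*(-64) = -3 + 64 = 61)
(B(-199, 4) - 1*(-46432))/s(z(16), -236) = (61 - 1*(-46432))/(-12 - 236) = (61 + 46432)/(-248) = 46493*(-1/248) = -46493/248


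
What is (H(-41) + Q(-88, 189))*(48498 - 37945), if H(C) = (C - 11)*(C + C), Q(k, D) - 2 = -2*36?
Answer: 44259282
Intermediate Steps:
Q(k, D) = -70 (Q(k, D) = 2 - 2*36 = 2 - 72 = -70)
H(C) = 2*C*(-11 + C) (H(C) = (-11 + C)*(2*C) = 2*C*(-11 + C))
(H(-41) + Q(-88, 189))*(48498 - 37945) = (2*(-41)*(-11 - 41) - 70)*(48498 - 37945) = (2*(-41)*(-52) - 70)*10553 = (4264 - 70)*10553 = 4194*10553 = 44259282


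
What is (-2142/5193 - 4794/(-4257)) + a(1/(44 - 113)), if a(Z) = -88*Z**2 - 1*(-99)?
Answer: 129541616359/1299376881 ≈ 99.695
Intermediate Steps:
a(Z) = 99 - 88*Z**2 (a(Z) = -88*Z**2 + 99 = 99 - 88*Z**2)
(-2142/5193 - 4794/(-4257)) + a(1/(44 - 113)) = (-2142/5193 - 4794/(-4257)) + (99 - 88/(44 - 113)**2) = (-2142*1/5193 - 4794*(-1/4257)) + (99 - 88*(1/(-69))**2) = (-238/577 + 1598/1419) + (99 - 88*(-1/69)**2) = 584324/818763 + (99 - 88*1/4761) = 584324/818763 + (99 - 88/4761) = 584324/818763 + 471251/4761 = 129541616359/1299376881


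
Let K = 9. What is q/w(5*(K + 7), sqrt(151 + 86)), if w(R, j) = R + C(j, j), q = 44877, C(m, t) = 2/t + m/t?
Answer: 861503769/1554953 - 89754*sqrt(237)/1554953 ≈ 553.15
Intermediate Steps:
w(R, j) = R + (2 + j)/j
q/w(5*(K + 7), sqrt(151 + 86)) = 44877/(1 + 5*(9 + 7) + 2/(sqrt(151 + 86))) = 44877/(1 + 5*16 + 2/(sqrt(237))) = 44877/(1 + 80 + 2*(sqrt(237)/237)) = 44877/(1 + 80 + 2*sqrt(237)/237) = 44877/(81 + 2*sqrt(237)/237)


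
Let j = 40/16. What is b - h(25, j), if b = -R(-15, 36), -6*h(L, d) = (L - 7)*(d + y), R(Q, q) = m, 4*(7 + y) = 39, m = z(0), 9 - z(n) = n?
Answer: 27/4 ≈ 6.7500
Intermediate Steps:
z(n) = 9 - n
j = 5/2 (j = 40*(1/16) = 5/2 ≈ 2.5000)
m = 9 (m = 9 - 1*0 = 9 + 0 = 9)
y = 11/4 (y = -7 + (1/4)*39 = -7 + 39/4 = 11/4 ≈ 2.7500)
R(Q, q) = 9
h(L, d) = -(-7 + L)*(11/4 + d)/6 (h(L, d) = -(L - 7)*(d + 11/4)/6 = -(-7 + L)*(11/4 + d)/6)
b = -9 (b = -1*9 = -9)
b - h(25, j) = -9 - (77/24 - 11/24*25 + (7/6)*(5/2) - 1/6*25*5/2) = -9 - (77/24 - 275/24 + 35/12 - 125/12) = -9 - 1*(-63/4) = -9 + 63/4 = 27/4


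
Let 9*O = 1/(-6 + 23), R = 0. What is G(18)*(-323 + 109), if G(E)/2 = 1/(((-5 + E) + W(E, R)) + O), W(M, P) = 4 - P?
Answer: -32742/1301 ≈ -25.167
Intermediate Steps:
O = 1/153 (O = 1/(9*(-6 + 23)) = (⅑)/17 = (⅑)*(1/17) = 1/153 ≈ 0.0065359)
G(E) = 2/(-152/153 + E) (G(E) = 2/(((-5 + E) + (4 - 1*0)) + 1/153) = 2/(((-5 + E) + (4 + 0)) + 1/153) = 2/(((-5 + E) + 4) + 1/153) = 2/((-1 + E) + 1/153) = 2/(-152/153 + E))
G(18)*(-323 + 109) = (306/(-152 + 153*18))*(-323 + 109) = (306/(-152 + 2754))*(-214) = (306/2602)*(-214) = (306*(1/2602))*(-214) = (153/1301)*(-214) = -32742/1301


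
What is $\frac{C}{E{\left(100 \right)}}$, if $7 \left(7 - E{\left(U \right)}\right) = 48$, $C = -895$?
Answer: $-6265$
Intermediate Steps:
$E{\left(U \right)} = \frac{1}{7}$ ($E{\left(U \right)} = 7 - \frac{48}{7} = \frac{1}{7}$)
$\frac{C}{E{\left(100 \right)}} = - 895 \frac{1}{\frac{1}{7}} = \left(-895\right) 7 = -6265$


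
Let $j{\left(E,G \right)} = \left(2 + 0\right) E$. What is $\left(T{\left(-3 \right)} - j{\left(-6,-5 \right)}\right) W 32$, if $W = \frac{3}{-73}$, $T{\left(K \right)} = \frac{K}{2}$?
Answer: $- \frac{1008}{73} \approx -13.808$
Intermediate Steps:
$j{\left(E,G \right)} = 2 E$
$T{\left(K \right)} = \frac{K}{2}$ ($T{\left(K \right)} = K \frac{1}{2} = \frac{K}{2}$)
$W = - \frac{3}{73}$ ($W = 3 \left(- \frac{1}{73}\right) = - \frac{3}{73} \approx -0.041096$)
$\left(T{\left(-3 \right)} - j{\left(-6,-5 \right)}\right) W 32 = \left(\frac{1}{2} \left(-3\right) - 2 \left(-6\right)\right) \left(- \frac{3}{73}\right) 32 = \left(- \frac{3}{2} - -12\right) \left(- \frac{3}{73}\right) 32 = \left(- \frac{3}{2} + 12\right) \left(- \frac{3}{73}\right) 32 = \frac{21}{2} \left(- \frac{3}{73}\right) 32 = \left(- \frac{63}{146}\right) 32 = - \frac{1008}{73}$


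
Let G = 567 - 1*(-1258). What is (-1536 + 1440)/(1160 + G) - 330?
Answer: -328382/995 ≈ -330.03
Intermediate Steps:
G = 1825 (G = 567 + 1258 = 1825)
(-1536 + 1440)/(1160 + G) - 330 = (-1536 + 1440)/(1160 + 1825) - 330 = -96/2985 - 330 = -96*1/2985 - 330 = -32/995 - 330 = -328382/995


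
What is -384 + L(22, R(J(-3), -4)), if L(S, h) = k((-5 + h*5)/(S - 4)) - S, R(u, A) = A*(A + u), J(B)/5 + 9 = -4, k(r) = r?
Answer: -5933/18 ≈ -329.61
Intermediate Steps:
J(B) = -65 (J(B) = -45 + 5*(-4) = -45 - 20 = -65)
L(S, h) = -S + (-5 + 5*h)/(-4 + S) (L(S, h) = (-5 + h*5)/(S - 4) - S = (-5 + 5*h)/(-4 + S) - S = -S + (-5 + 5*h)/(-4 + S))
-384 + L(22, R(J(-3), -4)) = -384 + (-5 + 5*(-4*(-4 - 65)) - 1*22*(-4 + 22))/(-4 + 22) = -384 + (-5 + 5*(-4*(-69)) - 1*22*18)/18 = -384 + (-5 + 5*276 - 396)/18 = -384 + (-5 + 1380 - 396)/18 = -384 + (1/18)*979 = -384 + 979/18 = -5933/18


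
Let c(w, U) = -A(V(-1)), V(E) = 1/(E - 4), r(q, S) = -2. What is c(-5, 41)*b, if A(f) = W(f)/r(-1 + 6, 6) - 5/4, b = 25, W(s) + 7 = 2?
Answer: -125/4 ≈ -31.250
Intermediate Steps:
W(s) = -5 (W(s) = -7 + 2 = -5)
V(E) = 1/(-4 + E)
A(f) = 5/4 (A(f) = -5/(-2) - 5/4 = -5*(-1/2) - 5*1/4 = 5/2 - 5/4 = 5/4)
c(w, U) = -5/4 (c(w, U) = -1*5/4 = -5/4)
c(-5, 41)*b = -5/4*25 = -125/4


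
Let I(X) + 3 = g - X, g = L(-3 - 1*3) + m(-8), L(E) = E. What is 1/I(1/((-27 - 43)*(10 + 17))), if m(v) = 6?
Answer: -1890/5669 ≈ -0.33339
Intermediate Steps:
g = 0 (g = (-3 - 1*3) + 6 = (-3 - 3) + 6 = -6 + 6 = 0)
I(X) = -3 - X (I(X) = -3 + (0 - X) = -3 - X)
1/I(1/((-27 - 43)*(10 + 17))) = 1/(-3 - 1/((-27 - 43)*(10 + 17))) = 1/(-3 - 1/((-70*27))) = 1/(-3 - 1/(-1890)) = 1/(-3 - 1*(-1/1890)) = 1/(-3 + 1/1890) = 1/(-5669/1890) = -1890/5669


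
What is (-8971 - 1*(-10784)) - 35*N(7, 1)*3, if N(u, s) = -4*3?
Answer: 3073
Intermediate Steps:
N(u, s) = -12
(-8971 - 1*(-10784)) - 35*N(7, 1)*3 = (-8971 - 1*(-10784)) - 35*(-12)*3 = (-8971 + 10784) + 420*3 = 1813 + 1260 = 3073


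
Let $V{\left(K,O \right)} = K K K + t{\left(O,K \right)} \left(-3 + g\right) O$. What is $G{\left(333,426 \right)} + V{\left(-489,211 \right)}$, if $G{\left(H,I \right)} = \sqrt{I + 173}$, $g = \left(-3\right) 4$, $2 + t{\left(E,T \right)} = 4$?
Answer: $-116936499 + \sqrt{599} \approx -1.1694 \cdot 10^{8}$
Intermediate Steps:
$t{\left(E,T \right)} = 2$ ($t{\left(E,T \right)} = -2 + 4 = 2$)
$g = -12$
$G{\left(H,I \right)} = \sqrt{173 + I}$
$V{\left(K,O \right)} = K^{3} - 30 O$ ($V{\left(K,O \right)} = K K K + 2 \left(-3 - 12\right) O = K^{2} K + 2 \left(-15\right) O = K^{3} - 30 O$)
$G{\left(333,426 \right)} + V{\left(-489,211 \right)} = \sqrt{173 + 426} + \left(\left(-489\right)^{3} - 6330\right) = \sqrt{599} - 116936499 = -116936499 + \sqrt{599}$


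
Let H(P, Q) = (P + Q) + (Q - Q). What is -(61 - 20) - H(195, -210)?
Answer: -26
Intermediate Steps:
H(P, Q) = P + Q (H(P, Q) = (P + Q) + 0 = P + Q)
-(61 - 20) - H(195, -210) = -(61 - 20) - (195 - 210) = -1*41 - 1*(-15) = -41 + 15 = -26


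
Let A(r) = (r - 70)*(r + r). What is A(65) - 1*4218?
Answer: -4868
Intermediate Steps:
A(r) = 2*r*(-70 + r) (A(r) = (-70 + r)*(2*r) = 2*r*(-70 + r))
A(65) - 1*4218 = 2*65*(-70 + 65) - 1*4218 = 2*65*(-5) - 4218 = -650 - 4218 = -4868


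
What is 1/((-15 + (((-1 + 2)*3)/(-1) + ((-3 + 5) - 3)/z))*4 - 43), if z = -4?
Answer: -1/114 ≈ -0.0087719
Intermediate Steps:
1/((-15 + (((-1 + 2)*3)/(-1) + ((-3 + 5) - 3)/z))*4 - 43) = 1/((-15 + (((-1 + 2)*3)/(-1) + ((-3 + 5) - 3)/(-4)))*4 - 43) = 1/((-15 + ((1*3)*(-1) + (2 - 3)*(-¼)))*4 - 43) = 1/((-15 + (3*(-1) - 1*(-¼)))*4 - 43) = 1/((-15 + (-3 + ¼))*4 - 43) = 1/((-15 - 11/4)*4 - 43) = 1/(-71/4*4 - 43) = 1/(-71 - 43) = 1/(-114) = -1/114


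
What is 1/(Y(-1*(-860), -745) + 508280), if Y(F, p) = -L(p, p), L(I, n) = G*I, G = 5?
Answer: 1/512005 ≈ 1.9531e-6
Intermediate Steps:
L(I, n) = 5*I
Y(F, p) = -5*p
1/(Y(-1*(-860), -745) + 508280) = 1/(-5*(-745) + 508280) = 1/(3725 + 508280) = 1/512005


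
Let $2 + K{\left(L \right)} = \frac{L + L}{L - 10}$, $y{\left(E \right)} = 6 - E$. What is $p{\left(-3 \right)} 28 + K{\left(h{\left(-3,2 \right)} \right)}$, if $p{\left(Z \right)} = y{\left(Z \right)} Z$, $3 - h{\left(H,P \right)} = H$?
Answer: $-761$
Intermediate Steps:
$h{\left(H,P \right)} = 3 - H$
$p{\left(Z \right)} = Z \left(6 - Z\right)$ ($p{\left(Z \right)} = \left(6 - Z\right) Z = Z \left(6 - Z\right)$)
$K{\left(L \right)} = -2 + \frac{2 L}{-10 + L}$ ($K{\left(L \right)} = -2 + \frac{L + L}{L - 10} = -2 + \frac{2 L}{-10 + L}$)
$p{\left(-3 \right)} 28 + K{\left(h{\left(-3,2 \right)} \right)} = - 3 \left(6 - -3\right) 28 + \frac{20}{-10 + \left(3 - -3\right)} = - 3 \left(6 + 3\right) 28 + \frac{20}{-10 + \left(3 + 3\right)} = \left(-3\right) 9 \cdot 28 + \frac{20}{-10 + 6} = \left(-27\right) 28 + \frac{20}{-4} = -756 + 20 \left(- \frac{1}{4}\right) = -756 - 5 = -761$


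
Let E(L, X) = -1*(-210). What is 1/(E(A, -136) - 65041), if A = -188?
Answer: -1/64831 ≈ -1.5425e-5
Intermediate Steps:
E(L, X) = 210
1/(E(A, -136) - 65041) = 1/(210 - 65041) = 1/(-64831) = -1/64831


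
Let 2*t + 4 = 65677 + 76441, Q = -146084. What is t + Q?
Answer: -75027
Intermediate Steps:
t = 71057 (t = -2 + (65677 + 76441)/2 = -2 + (½)*142118 = -2 + 71059 = 71057)
t + Q = 71057 - 146084 = -75027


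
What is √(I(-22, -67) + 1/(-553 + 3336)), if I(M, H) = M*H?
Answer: √94349289/253 ≈ 38.393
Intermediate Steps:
I(M, H) = H*M
√(I(-22, -67) + 1/(-553 + 3336)) = √(-67*(-22) + 1/(-553 + 3336)) = √(1474 + 1/2783) = √(4102143/2783) = √94349289/253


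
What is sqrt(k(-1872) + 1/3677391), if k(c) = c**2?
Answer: sqrt(5265611301434264855)/1225797 ≈ 1872.0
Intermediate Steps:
sqrt(k(-1872) + 1/3677391) = sqrt((-1872)**2 + 1/3677391) = sqrt(3504384 + 1/3677391) = sqrt(12886990182145/3677391) = sqrt(5265611301434264855)/1225797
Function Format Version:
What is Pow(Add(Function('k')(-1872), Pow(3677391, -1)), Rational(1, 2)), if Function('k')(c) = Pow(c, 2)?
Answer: Mul(Rational(1, 1225797), Pow(5265611301434264855, Rational(1, 2))) ≈ 1872.0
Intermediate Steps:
Pow(Add(Function('k')(-1872), Pow(3677391, -1)), Rational(1, 2)) = Pow(Add(Pow(-1872, 2), Pow(3677391, -1)), Rational(1, 2)) = Pow(Add(3504384, Rational(1, 3677391)), Rational(1, 2)) = Pow(Rational(12886990182145, 3677391), Rational(1, 2)) = Mul(Rational(1, 1225797), Pow(5265611301434264855, Rational(1, 2)))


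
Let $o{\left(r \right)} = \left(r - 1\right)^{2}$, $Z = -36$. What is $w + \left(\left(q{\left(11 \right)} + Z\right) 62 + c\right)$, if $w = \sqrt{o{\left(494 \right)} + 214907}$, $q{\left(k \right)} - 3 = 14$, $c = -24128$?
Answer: $-25306 + 6 \sqrt{12721} \approx -24629.0$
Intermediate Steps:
$q{\left(k \right)} = 17$ ($q{\left(k \right)} = 3 + 14 = 17$)
$o{\left(r \right)} = \left(-1 + r\right)^{2}$
$w = 6 \sqrt{12721}$ ($w = \sqrt{\left(-1 + 494\right)^{2} + 214907} = \sqrt{493^{2} + 214907} = \sqrt{243049 + 214907} = \sqrt{457956} = 6 \sqrt{12721} \approx 676.72$)
$w + \left(\left(q{\left(11 \right)} + Z\right) 62 + c\right) = 6 \sqrt{12721} - \left(24128 - \left(17 - 36\right) 62\right) = 6 \sqrt{12721} - 25306 = -25306 + 6 \sqrt{12721}$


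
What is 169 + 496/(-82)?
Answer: 6681/41 ≈ 162.95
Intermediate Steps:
169 + 496/(-82) = 169 + 496*(-1/82) = 169 - 248/41 = 6681/41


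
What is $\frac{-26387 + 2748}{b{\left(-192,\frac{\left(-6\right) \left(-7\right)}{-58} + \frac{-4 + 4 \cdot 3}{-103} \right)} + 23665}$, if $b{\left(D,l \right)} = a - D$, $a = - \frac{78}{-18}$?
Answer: $- \frac{70917}{71584} \approx -0.99068$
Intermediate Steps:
$a = \frac{13}{3}$ ($a = \left(-78\right) \left(- \frac{1}{18}\right) = \frac{13}{3} \approx 4.3333$)
$b{\left(D,l \right)} = \frac{13}{3} - D$
$\frac{-26387 + 2748}{b{\left(-192,\frac{\left(-6\right) \left(-7\right)}{-58} + \frac{-4 + 4 \cdot 3}{-103} \right)} + 23665} = \frac{-26387 + 2748}{\left(\frac{13}{3} - -192\right) + 23665} = - \frac{23639}{\left(\frac{13}{3} + 192\right) + 23665} = - \frac{23639}{\frac{589}{3} + 23665} = - \frac{23639}{\frac{71584}{3}} = \left(-23639\right) \frac{3}{71584} = - \frac{70917}{71584}$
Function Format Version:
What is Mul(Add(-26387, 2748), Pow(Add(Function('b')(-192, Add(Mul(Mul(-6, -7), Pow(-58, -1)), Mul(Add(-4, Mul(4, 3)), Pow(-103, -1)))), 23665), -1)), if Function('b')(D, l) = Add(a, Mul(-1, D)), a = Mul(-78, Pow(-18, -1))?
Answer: Rational(-70917, 71584) ≈ -0.99068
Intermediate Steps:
a = Rational(13, 3) (a = Mul(-78, Rational(-1, 18)) = Rational(13, 3) ≈ 4.3333)
Function('b')(D, l) = Add(Rational(13, 3), Mul(-1, D))
Mul(Add(-26387, 2748), Pow(Add(Function('b')(-192, Add(Mul(Mul(-6, -7), Pow(-58, -1)), Mul(Add(-4, Mul(4, 3)), Pow(-103, -1)))), 23665), -1)) = Mul(Add(-26387, 2748), Pow(Add(Add(Rational(13, 3), Mul(-1, -192)), 23665), -1)) = Mul(-23639, Pow(Add(Add(Rational(13, 3), 192), 23665), -1)) = Mul(-23639, Pow(Add(Rational(589, 3), 23665), -1)) = Mul(-23639, Pow(Rational(71584, 3), -1)) = Mul(-23639, Rational(3, 71584)) = Rational(-70917, 71584)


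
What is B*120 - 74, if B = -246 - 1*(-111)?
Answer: -16274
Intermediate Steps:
B = -135 (B = -246 + 111 = -135)
B*120 - 74 = -135*120 - 74 = -16200 - 74 = -16274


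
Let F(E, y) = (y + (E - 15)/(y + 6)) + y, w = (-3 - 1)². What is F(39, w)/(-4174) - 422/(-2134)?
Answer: 422703/2226829 ≈ 0.18982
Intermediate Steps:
w = 16 (w = (-4)² = 16)
F(E, y) = 2*y + (-15 + E)/(6 + y) (F(E, y) = (y + (-15 + E)/(6 + y)) + y = 2*y + (-15 + E)/(6 + y))
F(39, w)/(-4174) - 422/(-2134) = ((-15 + 39 + 2*16² + 12*16)/(6 + 16))/(-4174) - 422/(-2134) = ((-15 + 39 + 2*256 + 192)/22)*(-1/4174) - 422*(-1/2134) = ((-15 + 39 + 512 + 192)/22)*(-1/4174) + 211/1067 = ((1/22)*728)*(-1/4174) + 211/1067 = (364/11)*(-1/4174) + 211/1067 = -182/22957 + 211/1067 = 422703/2226829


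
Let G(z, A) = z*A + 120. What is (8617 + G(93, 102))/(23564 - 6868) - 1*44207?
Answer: -738061849/16696 ≈ -44206.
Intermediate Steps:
G(z, A) = 120 + A*z (G(z, A) = A*z + 120 = 120 + A*z)
(8617 + G(93, 102))/(23564 - 6868) - 1*44207 = (8617 + (120 + 102*93))/(23564 - 6868) - 1*44207 = (8617 + (120 + 9486))/16696 - 44207 = (8617 + 9606)*(1/16696) - 44207 = 18223*(1/16696) - 44207 = 18223/16696 - 44207 = -738061849/16696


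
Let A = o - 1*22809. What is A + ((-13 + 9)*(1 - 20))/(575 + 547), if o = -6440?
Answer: -16408651/561 ≈ -29249.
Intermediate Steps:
A = -29249 (A = -6440 - 1*22809 = -6440 - 22809 = -29249)
A + ((-13 + 9)*(1 - 20))/(575 + 547) = -29249 + ((-13 + 9)*(1 - 20))/(575 + 547) = -29249 + (-4*(-19))/1122 = -29249 + (1/1122)*76 = -29249 + 38/561 = -16408651/561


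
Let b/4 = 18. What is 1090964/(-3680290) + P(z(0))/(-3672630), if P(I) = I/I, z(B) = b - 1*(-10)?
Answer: -400671079561/1351634346270 ≈ -0.29643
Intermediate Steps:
b = 72 (b = 4*18 = 72)
z(B) = 82 (z(B) = 72 - 1*(-10) = 72 + 10 = 82)
P(I) = 1
1090964/(-3680290) + P(z(0))/(-3672630) = 1090964/(-3680290) + 1/(-3672630) = 1090964*(-1/3680290) + 1*(-1/3672630) = -545482/1840145 - 1/3672630 = -400671079561/1351634346270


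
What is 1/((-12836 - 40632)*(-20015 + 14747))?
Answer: 1/281669424 ≈ 3.5503e-9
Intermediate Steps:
1/((-12836 - 40632)*(-20015 + 14747)) = 1/(-53468*(-5268)) = 1/281669424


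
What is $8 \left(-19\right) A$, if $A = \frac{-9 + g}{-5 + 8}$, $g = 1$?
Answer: $\frac{1216}{3} \approx 405.33$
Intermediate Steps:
$A = - \frac{8}{3}$ ($A = \frac{-9 + 1}{-5 + 8} = - \frac{8}{3} \approx -2.6667$)
$8 \left(-19\right) A = 8 \left(-19\right) \left(- \frac{8}{3}\right) = \left(-152\right) \left(- \frac{8}{3}\right) = \frac{1216}{3}$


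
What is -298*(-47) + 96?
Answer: 14102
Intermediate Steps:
-298*(-47) + 96 = 14006 + 96 = 14102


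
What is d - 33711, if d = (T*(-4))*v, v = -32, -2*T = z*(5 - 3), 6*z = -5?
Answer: -100813/3 ≈ -33604.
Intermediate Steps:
z = -5/6 (z = (1/6)*(-5) = -5/6 ≈ -0.83333)
T = 5/6 (T = -(-5)*(5 - 3)/12 = -(-5)*2/12 = -1/2*(-5/3) = 5/6 ≈ 0.83333)
d = 320/3 (d = ((5/6)*(-4))*(-32) = -10/3*(-32) = 320/3 ≈ 106.67)
d - 33711 = 320/3 - 33711 = -100813/3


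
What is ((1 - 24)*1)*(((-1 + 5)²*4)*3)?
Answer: -4416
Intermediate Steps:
((1 - 24)*1)*(((-1 + 5)²*4)*3) = (-23*1)*((4²*4)*3) = -23*16*4*3 = -1472*3 = -23*192 = -4416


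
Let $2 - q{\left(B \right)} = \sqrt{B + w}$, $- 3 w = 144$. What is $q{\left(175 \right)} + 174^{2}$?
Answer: $30278 - \sqrt{127} \approx 30267.0$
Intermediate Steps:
$w = -48$ ($w = \left(- \frac{1}{3}\right) 144 = -48$)
$q{\left(B \right)} = 2 - \sqrt{-48 + B}$ ($q{\left(B \right)} = 2 - \sqrt{B - 48} = 2 - \sqrt{-48 + B}$)
$q{\left(175 \right)} + 174^{2} = \left(2 - \sqrt{-48 + 175}\right) + 174^{2} = \left(2 - \sqrt{127}\right) + 30276 = 30278 - \sqrt{127}$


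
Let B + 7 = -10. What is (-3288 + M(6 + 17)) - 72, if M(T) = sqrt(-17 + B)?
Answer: -3360 + I*sqrt(34) ≈ -3360.0 + 5.831*I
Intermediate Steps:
B = -17 (B = -7 - 10 = -17)
M(T) = I*sqrt(34) (M(T) = sqrt(-17 - 17) = sqrt(-34) = I*sqrt(34))
(-3288 + M(6 + 17)) - 72 = (-3288 + I*sqrt(34)) - 72 = -3360 + I*sqrt(34)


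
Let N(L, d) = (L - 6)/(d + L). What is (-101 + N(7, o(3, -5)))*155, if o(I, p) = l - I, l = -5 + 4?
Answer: -46810/3 ≈ -15603.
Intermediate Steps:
l = -1
o(I, p) = -1 - I
N(L, d) = (-6 + L)/(L + d)
(-101 + N(7, o(3, -5)))*155 = (-101 + (-6 + 7)/(7 + (-1 - 1*3)))*155 = (-101 + 1/(7 + (-1 - 3)))*155 = (-101 + 1/(7 - 4))*155 = (-101 + 1/3)*155 = -302/3*155 = -46810/3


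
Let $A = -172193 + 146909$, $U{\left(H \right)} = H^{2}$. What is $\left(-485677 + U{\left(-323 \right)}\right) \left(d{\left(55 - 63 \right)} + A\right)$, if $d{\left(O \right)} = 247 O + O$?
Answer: $10398597264$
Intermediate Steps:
$d{\left(O \right)} = 248 O$
$A = -25284$
$\left(-485677 + U{\left(-323 \right)}\right) \left(d{\left(55 - 63 \right)} + A\right) = \left(-485677 + \left(-323\right)^{2}\right) \left(248 \left(55 - 63\right) - 25284\right) = \left(-485677 + 104329\right) \left(248 \left(-8\right) - 25284\right) = - 381348 \left(-1984 - 25284\right) = \left(-381348\right) \left(-27268\right) = 10398597264$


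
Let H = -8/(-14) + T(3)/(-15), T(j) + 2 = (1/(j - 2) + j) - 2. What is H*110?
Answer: 440/7 ≈ 62.857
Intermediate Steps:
T(j) = -4 + j + 1/(-2 + j) (T(j) = -2 + ((1/(j - 2) + j) - 2) = -2 + ((1/(-2 + j) + j) - 2) = -2 + ((j + 1/(-2 + j)) - 2) = -2 + (-2 + j + 1/(-2 + j)) = -4 + j + 1/(-2 + j))
H = 4/7 (H = -8/(-14) + ((9 + 3² - 6*3)/(-2 + 3))/(-15) = -8*(-1/14) + ((9 + 9 - 18)/1)*(-1/15) = 4/7 + (1*0)*(-1/15) = 4/7 + 0*(-1/15) = 4/7 + 0 = 4/7 ≈ 0.57143)
H*110 = (4/7)*110 = 440/7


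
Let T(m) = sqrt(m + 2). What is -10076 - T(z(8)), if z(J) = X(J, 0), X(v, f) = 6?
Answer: -10076 - 2*sqrt(2) ≈ -10079.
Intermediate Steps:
z(J) = 6
T(m) = sqrt(2 + m)
-10076 - T(z(8)) = -10076 - sqrt(2 + 6) = -10076 - sqrt(8) = -10076 - 2*sqrt(2)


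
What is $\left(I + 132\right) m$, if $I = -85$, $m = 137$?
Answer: $6439$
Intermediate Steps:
$\left(I + 132\right) m = \left(-85 + 132\right) 137 = 47 \cdot 137 = 6439$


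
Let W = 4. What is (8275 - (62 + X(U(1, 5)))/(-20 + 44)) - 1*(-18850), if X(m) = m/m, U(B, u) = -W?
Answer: 216979/8 ≈ 27122.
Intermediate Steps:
U(B, u) = -4 (U(B, u) = -1*4 = -4)
X(m) = 1
(8275 - (62 + X(U(1, 5)))/(-20 + 44)) - 1*(-18850) = (8275 - (62 + 1)/(-20 + 44)) - 1*(-18850) = (8275 - 63/24) + 18850 = (8275 - 1*21/8) + 18850 = (8275 - 21/8) + 18850 = 66179/8 + 18850 = 216979/8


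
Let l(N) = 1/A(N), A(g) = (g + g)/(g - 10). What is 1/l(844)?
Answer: 844/417 ≈ 2.0240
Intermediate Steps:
A(g) = 2*g/(-10 + g) (A(g) = (2*g)/(-10 + g) = 2*g/(-10 + g))
l(N) = (-10 + N)/(2*N) (l(N) = 1/(2*N/(-10 + N)) = (-10 + N)/(2*N))
1/l(844) = 1/((½)*(-10 + 844)/844) = 1/((½)*(1/844)*834) = 1/(417/844) = 844/417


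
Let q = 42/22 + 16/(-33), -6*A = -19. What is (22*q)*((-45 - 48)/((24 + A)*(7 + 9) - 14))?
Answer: -4371/631 ≈ -6.9271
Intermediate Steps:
A = 19/6 (A = -⅙*(-19) = 19/6 ≈ 3.1667)
q = 47/33 (q = 42*(1/22) + 16*(-1/33) = 21/11 - 16/33 = 47/33 ≈ 1.4242)
(22*q)*((-45 - 48)/((24 + A)*(7 + 9) - 14)) = (22*(47/33))*((-45 - 48)/((24 + 19/6)*(7 + 9) - 14)) = 94*(-93/((163/6)*16 - 14))/3 = 94*(-93/(1304/3 - 14))/3 = 94*(-93/1262/3)/3 = 94*(-93*3/1262)/3 = (94/3)*(-279/1262) = -4371/631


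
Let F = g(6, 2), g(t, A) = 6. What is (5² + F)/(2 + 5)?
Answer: 31/7 ≈ 4.4286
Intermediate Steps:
F = 6
(5² + F)/(2 + 5) = (5² + 6)/(2 + 5) = (25 + 6)/7 = 31*(⅐) = 31/7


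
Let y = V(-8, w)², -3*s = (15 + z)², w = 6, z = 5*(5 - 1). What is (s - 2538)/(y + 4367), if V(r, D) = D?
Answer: -8839/13209 ≈ -0.66916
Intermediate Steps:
z = 20 (z = 5*4 = 20)
s = -1225/3 (s = -(15 + 20)²/3 = -⅓*35² = -⅓*1225 = -1225/3 ≈ -408.33)
y = 36 (y = 6² = 36)
(s - 2538)/(y + 4367) = (-1225/3 - 2538)/(36 + 4367) = -8839/3/4403 = -8839/3*1/4403 = -8839/13209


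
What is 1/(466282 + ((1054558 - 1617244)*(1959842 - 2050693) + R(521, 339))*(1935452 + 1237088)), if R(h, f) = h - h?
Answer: 1/162182103229982722 ≈ 6.1659e-18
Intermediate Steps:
R(h, f) = 0
1/(466282 + ((1054558 - 1617244)*(1959842 - 2050693) + R(521, 339))*(1935452 + 1237088)) = 1/(466282 + ((1054558 - 1617244)*(1959842 - 2050693) + 0)*(1935452 + 1237088)) = 1/(466282 + (-562686*(-90851) + 0)*3172540) = 1/(466282 + (51120585786 + 0)*3172540) = 1/(466282 + 51120585786*3172540) = 1/(466282 + 162182103229516440) = 1/162182103229982722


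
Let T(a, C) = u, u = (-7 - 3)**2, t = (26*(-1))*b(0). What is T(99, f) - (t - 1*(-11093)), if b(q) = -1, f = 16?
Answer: -11019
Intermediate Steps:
t = 26 (t = (26*(-1))*(-1) = -26*(-1) = 26)
u = 100 (u = (-10)**2 = 100)
T(a, C) = 100
T(99, f) - (t - 1*(-11093)) = 100 - (26 - 1*(-11093)) = 100 - (26 + 11093) = 100 - 1*11119 = 100 - 11119 = -11019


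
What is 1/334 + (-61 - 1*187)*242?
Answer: -20045343/334 ≈ -60016.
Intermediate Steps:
1/334 + (-61 - 1*187)*242 = 1/334 + (-61 - 187)*242 = 1/334 - 248*242 = 1/334 - 60016 = -20045343/334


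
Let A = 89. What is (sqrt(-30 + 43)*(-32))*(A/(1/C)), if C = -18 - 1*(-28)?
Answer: -28480*sqrt(13) ≈ -1.0269e+5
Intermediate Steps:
C = 10 (C = -18 + 28 = 10)
(sqrt(-30 + 43)*(-32))*(A/(1/C)) = (sqrt(-30 + 43)*(-32))*(89/(1/10)) = (sqrt(13)*(-32))*(89/(1/10)) = (-32*sqrt(13))*(89*10) = -32*sqrt(13)*890 = -28480*sqrt(13)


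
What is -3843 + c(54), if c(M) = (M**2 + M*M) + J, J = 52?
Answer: 2041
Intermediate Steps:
c(M) = 52 + 2*M**2 (c(M) = (M**2 + M*M) + 52 = (M**2 + M**2) + 52 = 2*M**2 + 52 = 52 + 2*M**2)
-3843 + c(54) = -3843 + (52 + 2*54**2) = -3843 + (52 + 2*2916) = -3843 + (52 + 5832) = -3843 + 5884 = 2041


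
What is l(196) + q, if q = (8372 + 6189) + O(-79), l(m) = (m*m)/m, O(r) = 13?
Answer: 14770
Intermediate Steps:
l(m) = m (l(m) = m**2/m = m)
q = 14574 (q = (8372 + 6189) + 13 = 14561 + 13 = 14574)
l(196) + q = 196 + 14574 = 14770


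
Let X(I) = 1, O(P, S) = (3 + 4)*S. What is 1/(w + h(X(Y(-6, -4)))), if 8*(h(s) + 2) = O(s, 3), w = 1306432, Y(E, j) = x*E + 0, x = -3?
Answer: 8/10451461 ≈ 7.6544e-7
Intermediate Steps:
Y(E, j) = -3*E (Y(E, j) = -3*E + 0 = -3*E)
O(P, S) = 7*S
h(s) = 5/8 (h(s) = -2 + (7*3)/8 = -2 + (⅛)*21 = -2 + 21/8 = 5/8)
1/(w + h(X(Y(-6, -4)))) = 1/(1306432 + 5/8) = 1/(10451461/8) = 8/10451461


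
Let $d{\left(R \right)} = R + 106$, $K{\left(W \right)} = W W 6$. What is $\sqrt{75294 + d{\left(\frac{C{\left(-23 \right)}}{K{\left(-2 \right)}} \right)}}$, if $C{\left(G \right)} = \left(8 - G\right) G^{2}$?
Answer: $\frac{\sqrt{10955994}}{12} \approx 275.83$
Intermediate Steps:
$K{\left(W \right)} = 6 W^{2}$ ($K{\left(W \right)} = W^{2} \cdot 6 = 6 W^{2}$)
$C{\left(G \right)} = G^{2} \left(8 - G\right)$
$d{\left(R \right)} = 106 + R$
$\sqrt{75294 + d{\left(\frac{C{\left(-23 \right)}}{K{\left(-2 \right)}} \right)}} = \sqrt{75294 + \left(106 + \frac{\left(-23\right)^{2} \left(8 - -23\right)}{6 \left(-2\right)^{2}}\right)} = \sqrt{75294 + \left(106 + \frac{529 \left(8 + 23\right)}{6 \cdot 4}\right)} = \sqrt{75294 + \left(106 + \frac{529 \cdot 31}{24}\right)} = \sqrt{75294 + \left(106 + 16399 \cdot \frac{1}{24}\right)} = \sqrt{75294 + \left(106 + \frac{16399}{24}\right)} = \sqrt{75294 + \frac{18943}{24}} = \sqrt{\frac{1825999}{24}} = \frac{\sqrt{10955994}}{12}$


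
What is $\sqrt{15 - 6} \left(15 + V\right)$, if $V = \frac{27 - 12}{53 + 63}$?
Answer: $\frac{5265}{116} \approx 45.388$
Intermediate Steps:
$V = \frac{15}{116} \approx 0.12931$
$\sqrt{15 - 6} \left(15 + V\right) = \sqrt{15 - 6} \left(15 + \frac{15}{116}\right) = \sqrt{9} \cdot \frac{1755}{116} = 3 \cdot \frac{1755}{116} = \frac{5265}{116}$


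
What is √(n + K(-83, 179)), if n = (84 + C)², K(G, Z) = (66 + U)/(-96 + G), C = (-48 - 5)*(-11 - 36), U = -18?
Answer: √212451847033/179 ≈ 2575.0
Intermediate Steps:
C = 2491 (C = -53*(-47) = 2491)
K(G, Z) = 48/(-96 + G) (K(G, Z) = (66 - 18)/(-96 + G) = 48/(-96 + G))
n = 6630625 (n = (84 + 2491)² = 2575² = 6630625)
√(n + K(-83, 179)) = √(6630625 + 48/(-96 - 83)) = √(6630625 + 48/(-179)) = √(6630625 + 48*(-1/179)) = √(6630625 - 48/179) = √(1186881827/179) = √212451847033/179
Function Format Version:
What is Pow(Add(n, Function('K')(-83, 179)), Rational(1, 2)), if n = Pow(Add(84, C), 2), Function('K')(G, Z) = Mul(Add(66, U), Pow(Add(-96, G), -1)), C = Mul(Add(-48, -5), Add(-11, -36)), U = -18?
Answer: Mul(Rational(1, 179), Pow(212451847033, Rational(1, 2))) ≈ 2575.0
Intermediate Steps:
C = 2491 (C = Mul(-53, -47) = 2491)
Function('K')(G, Z) = Mul(48, Pow(Add(-96, G), -1)) (Function('K')(G, Z) = Mul(Add(66, -18), Pow(Add(-96, G), -1)) = Mul(48, Pow(Add(-96, G), -1)))
n = 6630625 (n = Pow(Add(84, 2491), 2) = Pow(2575, 2) = 6630625)
Pow(Add(n, Function('K')(-83, 179)), Rational(1, 2)) = Pow(Add(6630625, Mul(48, Pow(Add(-96, -83), -1))), Rational(1, 2)) = Pow(Add(6630625, Mul(48, Pow(-179, -1))), Rational(1, 2)) = Pow(Add(6630625, Mul(48, Rational(-1, 179))), Rational(1, 2)) = Pow(Add(6630625, Rational(-48, 179)), Rational(1, 2)) = Pow(Rational(1186881827, 179), Rational(1, 2)) = Mul(Rational(1, 179), Pow(212451847033, Rational(1, 2)))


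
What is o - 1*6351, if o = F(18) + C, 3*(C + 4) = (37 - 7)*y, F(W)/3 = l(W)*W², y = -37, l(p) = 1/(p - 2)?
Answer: -26657/4 ≈ -6664.3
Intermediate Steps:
l(p) = 1/(-2 + p)
F(W) = 3*W²/(-2 + W) (F(W) = 3*(W²/(-2 + W)) = 3*W²/(-2 + W))
C = -374 (C = -4 + ((37 - 7)*(-37))/3 = -4 + (30*(-37))/3 = -4 + (⅓)*(-1110) = -4 - 370 = -374)
o = -1253/4 (o = 3*18²/(-2 + 18) - 374 = 3*324/16 - 374 = 3*324*(1/16) - 374 = 243/4 - 374 = -1253/4 ≈ -313.25)
o - 1*6351 = -1253/4 - 1*6351 = -1253/4 - 6351 = -26657/4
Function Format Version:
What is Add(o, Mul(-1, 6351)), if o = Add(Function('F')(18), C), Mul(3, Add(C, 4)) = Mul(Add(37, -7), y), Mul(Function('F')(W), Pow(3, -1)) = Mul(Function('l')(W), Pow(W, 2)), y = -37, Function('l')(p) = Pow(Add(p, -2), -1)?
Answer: Rational(-26657, 4) ≈ -6664.3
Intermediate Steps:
Function('l')(p) = Pow(Add(-2, p), -1)
Function('F')(W) = Mul(3, Pow(W, 2), Pow(Add(-2, W), -1)) (Function('F')(W) = Mul(3, Mul(Pow(Add(-2, W), -1), Pow(W, 2))) = Mul(3, Mul(Pow(W, 2), Pow(Add(-2, W), -1))) = Mul(3, Pow(W, 2), Pow(Add(-2, W), -1)))
C = -374 (C = Add(-4, Mul(Rational(1, 3), Mul(Add(37, -7), -37))) = Add(-4, Mul(Rational(1, 3), Mul(30, -37))) = Add(-4, Mul(Rational(1, 3), -1110)) = Add(-4, -370) = -374)
o = Rational(-1253, 4) (o = Add(Mul(3, Pow(18, 2), Pow(Add(-2, 18), -1)), -374) = Add(Mul(3, 324, Pow(16, -1)), -374) = Add(Mul(3, 324, Rational(1, 16)), -374) = Add(Rational(243, 4), -374) = Rational(-1253, 4) ≈ -313.25)
Add(o, Mul(-1, 6351)) = Add(Rational(-1253, 4), Mul(-1, 6351)) = Add(Rational(-1253, 4), -6351) = Rational(-26657, 4)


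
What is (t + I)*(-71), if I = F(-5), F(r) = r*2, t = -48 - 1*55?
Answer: 8023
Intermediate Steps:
t = -103 (t = -48 - 55 = -103)
F(r) = 2*r
I = -10 (I = 2*(-5) = -10)
(t + I)*(-71) = (-103 - 10)*(-71) = -113*(-71) = 8023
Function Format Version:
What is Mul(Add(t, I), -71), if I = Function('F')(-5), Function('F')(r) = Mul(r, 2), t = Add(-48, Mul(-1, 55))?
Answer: 8023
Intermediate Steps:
t = -103 (t = Add(-48, -55) = -103)
Function('F')(r) = Mul(2, r)
I = -10 (I = Mul(2, -5) = -10)
Mul(Add(t, I), -71) = Mul(Add(-103, -10), -71) = Mul(-113, -71) = 8023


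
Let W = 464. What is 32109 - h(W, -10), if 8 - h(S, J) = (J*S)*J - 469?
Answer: 78032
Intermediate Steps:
h(S, J) = 477 - S*J**2 (h(S, J) = 8 - ((J*S)*J - 469) = 8 - (S*J**2 - 469) = 8 - (-469 + S*J**2) = 8 + (469 - S*J**2) = 477 - S*J**2)
32109 - h(W, -10) = 32109 - (477 - 1*464*(-10)**2) = 32109 - (477 - 1*464*100) = 32109 - (477 - 46400) = 32109 - 1*(-45923) = 32109 + 45923 = 78032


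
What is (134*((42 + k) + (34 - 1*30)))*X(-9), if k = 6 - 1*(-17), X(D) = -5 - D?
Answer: 36984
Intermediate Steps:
k = 23 (k = 6 + 17 = 23)
(134*((42 + k) + (34 - 1*30)))*X(-9) = (134*((42 + 23) + (34 - 1*30)))*(-5 - 1*(-9)) = (134*(65 + (34 - 30)))*(-5 + 9) = (134*(65 + 4))*4 = (134*69)*4 = 9246*4 = 36984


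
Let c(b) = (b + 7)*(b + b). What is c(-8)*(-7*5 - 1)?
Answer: -576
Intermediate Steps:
c(b) = 2*b*(7 + b) (c(b) = (7 + b)*(2*b) = 2*b*(7 + b))
c(-8)*(-7*5 - 1) = (2*(-8)*(7 - 8))*(-7*5 - 1) = (2*(-8)*(-1))*(-35 - 1) = 16*(-36) = -576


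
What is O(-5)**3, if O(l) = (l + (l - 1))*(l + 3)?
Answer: 10648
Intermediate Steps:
O(l) = (-1 + 2*l)*(3 + l) (O(l) = (l + (-1 + l))*(3 + l) = (-1 + 2*l)*(3 + l))
O(-5)**3 = (-3 + 2*(-5)**2 + 5*(-5))**3 = (-3 + 2*25 - 25)**3 = (-3 + 50 - 25)**3 = 22**3 = 10648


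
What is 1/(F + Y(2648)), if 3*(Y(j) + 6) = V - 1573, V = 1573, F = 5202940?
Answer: 1/5202934 ≈ 1.9220e-7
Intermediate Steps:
Y(j) = -6 (Y(j) = -6 + (1573 - 1573)/3 = -6 + (⅓)*0 = -6 + 0 = -6)
1/(F + Y(2648)) = 1/(5202940 - 6) = 1/5202934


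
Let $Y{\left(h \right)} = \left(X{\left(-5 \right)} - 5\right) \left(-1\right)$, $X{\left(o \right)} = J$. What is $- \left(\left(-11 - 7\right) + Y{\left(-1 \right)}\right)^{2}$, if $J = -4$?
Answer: $-81$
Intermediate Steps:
$X{\left(o \right)} = -4$
$Y{\left(h \right)} = 9$ ($Y{\left(h \right)} = \left(-4 - 5\right) \left(-1\right) = \left(-9\right) \left(-1\right) = 9$)
$- \left(\left(-11 - 7\right) + Y{\left(-1 \right)}\right)^{2} = - \left(\left(-11 - 7\right) + 9\right)^{2} = - \left(-18 + 9\right)^{2} = - \left(-9\right)^{2} = \left(-1\right) 81 = -81$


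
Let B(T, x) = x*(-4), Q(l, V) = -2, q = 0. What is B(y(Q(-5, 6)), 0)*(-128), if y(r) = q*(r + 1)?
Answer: 0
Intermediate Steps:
y(r) = 0 (y(r) = 0*(r + 1) = 0*(1 + r) = 0)
B(T, x) = -4*x
B(y(Q(-5, 6)), 0)*(-128) = -4*0*(-128) = 0*(-128) = 0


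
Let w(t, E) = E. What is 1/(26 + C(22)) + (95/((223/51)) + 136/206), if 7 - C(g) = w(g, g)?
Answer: 5679158/252659 ≈ 22.478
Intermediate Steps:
C(g) = 7 - g
1/(26 + C(22)) + (95/((223/51)) + 136/206) = 1/(26 + (7 - 1*22)) + (95/((223/51)) + 136/206) = 1/(26 + (7 - 22)) + (95/((223*(1/51))) + 136*(1/206)) = 1/(26 - 15) + (95/(223/51) + 68/103) = 1/11 + (95*(51/223) + 68/103) = 1/11 + (4845/223 + 68/103) = 1/11 + 514199/22969 = 5679158/252659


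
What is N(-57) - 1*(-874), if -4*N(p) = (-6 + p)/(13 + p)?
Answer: 153761/176 ≈ 873.64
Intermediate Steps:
N(p) = -(-6 + p)/(4*(13 + p))
N(-57) - 1*(-874) = (6 - 1*(-57))/(4*(13 - 57)) - 1*(-874) = (1/4)*(6 + 57)/(-44) + 874 = (1/4)*(-1/44)*63 + 874 = -63/176 + 874 = 153761/176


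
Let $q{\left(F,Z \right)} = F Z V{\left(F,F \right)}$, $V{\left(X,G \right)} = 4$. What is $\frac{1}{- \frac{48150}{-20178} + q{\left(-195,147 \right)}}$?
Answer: $- \frac{1121}{128531185} \approx -8.7216 \cdot 10^{-6}$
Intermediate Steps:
$q{\left(F,Z \right)} = 4 F Z$ ($q{\left(F,Z \right)} = F Z 4 = 4 F Z$)
$\frac{1}{- \frac{48150}{-20178} + q{\left(-195,147 \right)}} = \frac{1}{- \frac{48150}{-20178} + 4 \left(-195\right) 147} = \frac{1}{\left(-48150\right) \left(- \frac{1}{20178}\right) - 114660} = \frac{1}{\frac{2675}{1121} - 114660} = \frac{1}{- \frac{128531185}{1121}} = - \frac{1121}{128531185}$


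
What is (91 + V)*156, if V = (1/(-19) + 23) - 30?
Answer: 248820/19 ≈ 13096.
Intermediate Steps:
V = -134/19 (V = (-1/19 + 23) - 30 = 436/19 - 30 = -134/19 ≈ -7.0526)
(91 + V)*156 = (91 - 134/19)*156 = (1595/19)*156 = 248820/19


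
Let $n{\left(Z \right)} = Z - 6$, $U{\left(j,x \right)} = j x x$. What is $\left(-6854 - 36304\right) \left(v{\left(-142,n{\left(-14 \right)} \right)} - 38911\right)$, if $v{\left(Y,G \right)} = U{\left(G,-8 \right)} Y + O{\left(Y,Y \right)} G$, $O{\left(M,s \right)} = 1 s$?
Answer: $-6287645862$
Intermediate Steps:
$U{\left(j,x \right)} = j x^{2}$
$n{\left(Z \right)} = -6 + Z$ ($n{\left(Z \right)} = Z - 6 = -6 + Z$)
$O{\left(M,s \right)} = s$
$v{\left(Y,G \right)} = 65 G Y$ ($v{\left(Y,G \right)} = G \left(-8\right)^{2} Y + Y G = G 64 Y + G Y = 64 G Y + G Y = 65 G Y$)
$\left(-6854 - 36304\right) \left(v{\left(-142,n{\left(-14 \right)} \right)} - 38911\right) = \left(-6854 - 36304\right) \left(65 \left(-6 - 14\right) \left(-142\right) - 38911\right) = - 43158 \left(65 \left(-20\right) \left(-142\right) - 38911\right) = - 43158 \left(184600 - 38911\right) = \left(-43158\right) 145689 = -6287645862$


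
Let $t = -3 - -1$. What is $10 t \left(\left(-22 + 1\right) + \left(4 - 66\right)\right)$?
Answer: $1660$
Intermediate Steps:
$t = -2$ ($t = -3 + 1 = -2$)
$10 t \left(\left(-22 + 1\right) + \left(4 - 66\right)\right) = 10 \left(-2\right) \left(\left(-22 + 1\right) + \left(4 - 66\right)\right) = - 20 \left(-21 - 62\right) = \left(-20\right) \left(-83\right) = 1660$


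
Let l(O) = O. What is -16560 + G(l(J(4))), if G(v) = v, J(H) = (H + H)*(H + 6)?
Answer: -16480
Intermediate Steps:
J(H) = 2*H*(6 + H) (J(H) = (2*H)*(6 + H) = 2*H*(6 + H))
-16560 + G(l(J(4))) = -16560 + 2*4*(6 + 4) = -16560 + 2*4*10 = -16560 + 80 = -16480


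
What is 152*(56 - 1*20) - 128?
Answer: 5344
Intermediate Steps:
152*(56 - 1*20) - 128 = 152*(56 - 20) - 128 = 152*36 - 128 = 5472 - 128 = 5344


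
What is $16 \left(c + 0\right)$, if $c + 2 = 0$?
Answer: $-32$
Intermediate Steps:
$c = -2$ ($c = -2 + 0 = -2$)
$16 \left(c + 0\right) = 16 \left(-2 + 0\right) = 16 \left(-2\right) = -32$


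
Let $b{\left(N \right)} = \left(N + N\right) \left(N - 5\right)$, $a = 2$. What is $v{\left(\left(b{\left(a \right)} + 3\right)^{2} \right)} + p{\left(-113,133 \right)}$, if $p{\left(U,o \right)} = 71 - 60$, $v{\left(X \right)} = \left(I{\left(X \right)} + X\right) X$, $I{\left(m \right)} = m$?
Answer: $13133$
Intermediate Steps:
$b{\left(N \right)} = 2 N \left(-5 + N\right)$
$v{\left(X \right)} = 2 X^{2}$ ($v{\left(X \right)} = \left(X + X\right) X = 2 X X = 2 X^{2}$)
$p{\left(U,o \right)} = 11$ ($p{\left(U,o \right)} = 71 - 60 = 11$)
$v{\left(\left(b{\left(a \right)} + 3\right)^{2} \right)} + p{\left(-113,133 \right)} = 2 \left(\left(2 \cdot 2 \left(-5 + 2\right) + 3\right)^{2}\right)^{2} + 11 = 2 \left(\left(2 \cdot 2 \left(-3\right) + 3\right)^{2}\right)^{2} + 11 = 2 \left(\left(-12 + 3\right)^{2}\right)^{2} + 11 = 2 \left(\left(-9\right)^{2}\right)^{2} + 11 = 2 \cdot 81^{2} + 11 = 2 \cdot 6561 + 11 = 13122 + 11 = 13133$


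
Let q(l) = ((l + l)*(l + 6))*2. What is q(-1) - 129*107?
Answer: -13823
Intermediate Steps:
q(l) = 4*l*(6 + l) (q(l) = ((2*l)*(6 + l))*2 = (2*l*(6 + l))*2 = 4*l*(6 + l))
q(-1) - 129*107 = 4*(-1)*(6 - 1) - 129*107 = 4*(-1)*5 - 13803 = -20 - 13803 = -13823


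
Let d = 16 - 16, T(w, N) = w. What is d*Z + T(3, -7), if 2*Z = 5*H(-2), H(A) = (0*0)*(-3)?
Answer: 3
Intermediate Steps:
H(A) = 0 (H(A) = 0*(-3) = 0)
d = 0
Z = 0 (Z = (5*0)/2 = (½)*0 = 0)
d*Z + T(3, -7) = 0*0 + 3 = 0 + 3 = 3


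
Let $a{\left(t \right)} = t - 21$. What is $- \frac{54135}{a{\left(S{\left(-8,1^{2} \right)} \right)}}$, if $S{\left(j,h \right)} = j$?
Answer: $\frac{54135}{29} \approx 1866.7$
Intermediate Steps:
$a{\left(t \right)} = -21 + t$
$- \frac{54135}{a{\left(S{\left(-8,1^{2} \right)} \right)}} = - \frac{54135}{-21 - 8} = - \frac{54135}{-29} = \left(-54135\right) \left(- \frac{1}{29}\right) = \frac{54135}{29}$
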